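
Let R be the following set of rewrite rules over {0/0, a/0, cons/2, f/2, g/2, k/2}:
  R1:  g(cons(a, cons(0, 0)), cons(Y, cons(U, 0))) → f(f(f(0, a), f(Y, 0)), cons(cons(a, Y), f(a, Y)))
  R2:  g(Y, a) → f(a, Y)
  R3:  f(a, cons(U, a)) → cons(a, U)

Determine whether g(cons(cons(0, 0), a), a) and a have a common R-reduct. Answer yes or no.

Reduce t₁ = g(cons(cons(0, 0), a), a):
1. g(cons(cons(0, 0), a), a)  →  f(a, cons(cons(0, 0), a))   [R2 at ε]
2. f(a, cons(cons(0, 0), a))  →  cons(a, cons(0, 0))   [R3 at ε]

Reduce t₂ = a:

no — NF(t₁) = cons(a, cons(0, 0)), NF(t₂) = a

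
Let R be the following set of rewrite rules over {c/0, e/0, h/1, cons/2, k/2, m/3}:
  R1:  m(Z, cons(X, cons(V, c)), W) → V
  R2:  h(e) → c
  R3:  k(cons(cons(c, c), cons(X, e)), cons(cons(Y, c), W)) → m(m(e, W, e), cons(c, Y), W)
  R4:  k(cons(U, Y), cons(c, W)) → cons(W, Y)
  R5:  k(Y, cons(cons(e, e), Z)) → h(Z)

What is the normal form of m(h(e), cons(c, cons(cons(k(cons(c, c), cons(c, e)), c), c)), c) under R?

cons(cons(e, c), c)

1. m(h(e), cons(c, cons(cons(k(cons(c, c), cons(c, e)), c), c)), c)  →  cons(k(cons(c, c), cons(c, e)), c)   [R1 at ε]
2. cons(k(cons(c, c), cons(c, e)), c)  →  cons(cons(e, c), c)   [R4 at 1]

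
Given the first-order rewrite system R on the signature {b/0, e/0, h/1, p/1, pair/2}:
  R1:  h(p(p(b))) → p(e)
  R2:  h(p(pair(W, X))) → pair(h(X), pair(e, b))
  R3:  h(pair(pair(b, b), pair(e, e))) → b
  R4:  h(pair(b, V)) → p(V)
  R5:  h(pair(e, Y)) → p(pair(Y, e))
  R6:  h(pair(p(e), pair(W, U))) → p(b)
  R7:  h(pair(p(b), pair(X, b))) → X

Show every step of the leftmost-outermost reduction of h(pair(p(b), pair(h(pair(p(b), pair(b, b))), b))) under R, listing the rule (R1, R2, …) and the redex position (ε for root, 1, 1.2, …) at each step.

1. h(pair(p(b), pair(h(pair(p(b), pair(b, b))), b)))  →  h(pair(p(b), pair(b, b)))   [R7 at ε]
2. h(pair(p(b), pair(b, b)))  →  b   [R7 at ε]

b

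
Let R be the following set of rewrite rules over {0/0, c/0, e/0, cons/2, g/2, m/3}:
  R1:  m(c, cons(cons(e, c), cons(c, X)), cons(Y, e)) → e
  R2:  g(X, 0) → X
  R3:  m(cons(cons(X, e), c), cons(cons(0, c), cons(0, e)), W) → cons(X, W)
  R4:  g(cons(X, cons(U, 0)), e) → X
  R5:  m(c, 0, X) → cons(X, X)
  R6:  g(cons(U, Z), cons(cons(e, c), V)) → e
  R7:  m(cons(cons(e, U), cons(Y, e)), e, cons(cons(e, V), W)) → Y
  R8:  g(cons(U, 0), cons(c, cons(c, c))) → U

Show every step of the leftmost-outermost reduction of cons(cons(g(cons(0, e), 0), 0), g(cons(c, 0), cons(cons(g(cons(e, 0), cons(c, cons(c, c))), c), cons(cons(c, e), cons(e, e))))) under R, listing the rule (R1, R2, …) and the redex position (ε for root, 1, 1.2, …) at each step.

cons(cons(cons(0, e), 0), e)

1. cons(cons(g(cons(0, e), 0), 0), g(cons(c, 0), cons(cons(g(cons(e, 0), cons(c, cons(c, c))), c), cons(cons(c, e), cons(e, e)))))  →  cons(cons(cons(0, e), 0), g(cons(c, 0), cons(cons(g(cons(e, 0), cons(c, cons(c, c))), c), cons(cons(c, e), cons(e, e)))))   [R2 at 1.1]
2. cons(cons(cons(0, e), 0), g(cons(c, 0), cons(cons(g(cons(e, 0), cons(c, cons(c, c))), c), cons(cons(c, e), cons(e, e)))))  →  cons(cons(cons(0, e), 0), g(cons(c, 0), cons(cons(e, c), cons(cons(c, e), cons(e, e)))))   [R8 at 2.2.1.1]
3. cons(cons(cons(0, e), 0), g(cons(c, 0), cons(cons(e, c), cons(cons(c, e), cons(e, e)))))  →  cons(cons(cons(0, e), 0), e)   [R6 at 2]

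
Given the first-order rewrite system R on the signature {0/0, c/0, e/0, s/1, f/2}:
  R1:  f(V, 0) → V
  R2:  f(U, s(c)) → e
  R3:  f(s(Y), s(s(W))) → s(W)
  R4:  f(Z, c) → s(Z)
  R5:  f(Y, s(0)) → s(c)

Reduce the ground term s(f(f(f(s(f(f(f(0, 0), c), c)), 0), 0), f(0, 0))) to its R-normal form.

s(s(s(s(0))))

1. s(f(f(f(s(f(f(f(0, 0), c), c)), 0), 0), f(0, 0)))  →  s(f(f(s(f(f(f(0, 0), c), c)), 0), f(0, 0)))   [R1 at 1.1]
2. s(f(f(s(f(f(f(0, 0), c), c)), 0), f(0, 0)))  →  s(f(s(f(f(f(0, 0), c), c)), f(0, 0)))   [R1 at 1.1]
3. s(f(s(f(f(f(0, 0), c), c)), f(0, 0)))  →  s(f(s(s(f(f(0, 0), c))), f(0, 0)))   [R4 at 1.1.1]
4. s(f(s(s(f(f(0, 0), c))), f(0, 0)))  →  s(f(s(s(s(f(0, 0)))), f(0, 0)))   [R4 at 1.1.1.1]
5. s(f(s(s(s(f(0, 0)))), f(0, 0)))  →  s(f(s(s(s(0))), f(0, 0)))   [R1 at 1.1.1.1.1]
6. s(f(s(s(s(0))), f(0, 0)))  →  s(f(s(s(s(0))), 0))   [R1 at 1.2]
7. s(f(s(s(s(0))), 0))  →  s(s(s(s(0))))   [R1 at 1]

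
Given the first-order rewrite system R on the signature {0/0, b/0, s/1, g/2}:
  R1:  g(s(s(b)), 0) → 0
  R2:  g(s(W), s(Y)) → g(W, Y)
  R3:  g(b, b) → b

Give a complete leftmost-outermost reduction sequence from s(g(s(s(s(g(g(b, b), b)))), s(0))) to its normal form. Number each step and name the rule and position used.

1. s(g(s(s(s(g(g(b, b), b)))), s(0)))  →  s(g(s(s(g(g(b, b), b))), 0))   [R2 at 1]
2. s(g(s(s(g(g(b, b), b))), 0))  →  s(g(s(s(g(b, b))), 0))   [R3 at 1.1.1.1.1]
3. s(g(s(s(g(b, b))), 0))  →  s(g(s(s(b)), 0))   [R3 at 1.1.1.1]
4. s(g(s(s(b)), 0))  →  s(0)   [R1 at 1]

s(0)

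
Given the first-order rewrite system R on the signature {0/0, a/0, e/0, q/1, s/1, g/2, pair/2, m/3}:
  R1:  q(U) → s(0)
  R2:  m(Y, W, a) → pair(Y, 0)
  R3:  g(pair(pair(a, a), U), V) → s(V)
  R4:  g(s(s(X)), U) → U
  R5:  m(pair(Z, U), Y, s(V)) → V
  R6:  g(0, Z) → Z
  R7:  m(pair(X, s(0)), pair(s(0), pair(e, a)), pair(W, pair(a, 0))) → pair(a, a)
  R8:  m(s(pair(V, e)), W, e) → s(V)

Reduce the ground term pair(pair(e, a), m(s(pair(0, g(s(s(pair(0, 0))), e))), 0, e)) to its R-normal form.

pair(pair(e, a), s(0))

1. pair(pair(e, a), m(s(pair(0, g(s(s(pair(0, 0))), e))), 0, e))  →  pair(pair(e, a), m(s(pair(0, e)), 0, e))   [R4 at 2.1.1.2]
2. pair(pair(e, a), m(s(pair(0, e)), 0, e))  →  pair(pair(e, a), s(0))   [R8 at 2]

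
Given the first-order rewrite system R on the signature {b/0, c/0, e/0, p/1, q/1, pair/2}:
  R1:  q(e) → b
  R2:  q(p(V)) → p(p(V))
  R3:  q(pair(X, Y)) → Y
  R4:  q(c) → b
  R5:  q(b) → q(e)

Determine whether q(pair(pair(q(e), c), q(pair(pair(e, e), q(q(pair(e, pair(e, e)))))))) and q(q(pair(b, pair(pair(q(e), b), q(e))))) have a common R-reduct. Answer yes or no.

no — NF(t₁) = e, NF(t₂) = b

Reduce t₁ = q(pair(pair(q(e), c), q(pair(pair(e, e), q(q(pair(e, pair(e, e)))))))):
1. q(pair(pair(q(e), c), q(pair(pair(e, e), q(q(pair(e, pair(e, e))))))))  →  q(pair(pair(e, e), q(q(pair(e, pair(e, e))))))   [R3 at ε]
2. q(pair(pair(e, e), q(q(pair(e, pair(e, e))))))  →  q(q(pair(e, pair(e, e))))   [R3 at ε]
3. q(q(pair(e, pair(e, e))))  →  q(pair(e, e))   [R3 at 1]
4. q(pair(e, e))  →  e   [R3 at ε]

Reduce t₂ = q(q(pair(b, pair(pair(q(e), b), q(e))))):
1. q(q(pair(b, pair(pair(q(e), b), q(e)))))  →  q(pair(pair(q(e), b), q(e)))   [R3 at 1]
2. q(pair(pair(q(e), b), q(e)))  →  q(e)   [R3 at ε]
3. q(e)  →  b   [R1 at ε]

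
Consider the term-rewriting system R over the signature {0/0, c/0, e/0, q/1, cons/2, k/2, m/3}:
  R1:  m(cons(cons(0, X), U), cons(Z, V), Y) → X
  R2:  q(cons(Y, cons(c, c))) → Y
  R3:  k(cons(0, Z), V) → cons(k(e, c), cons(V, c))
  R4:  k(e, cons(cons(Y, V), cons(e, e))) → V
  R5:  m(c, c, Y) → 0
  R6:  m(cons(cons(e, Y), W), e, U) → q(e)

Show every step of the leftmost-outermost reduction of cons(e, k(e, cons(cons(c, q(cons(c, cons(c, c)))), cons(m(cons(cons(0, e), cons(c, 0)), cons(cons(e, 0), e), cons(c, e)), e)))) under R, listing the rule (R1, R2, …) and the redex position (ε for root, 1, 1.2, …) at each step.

1. cons(e, k(e, cons(cons(c, q(cons(c, cons(c, c)))), cons(m(cons(cons(0, e), cons(c, 0)), cons(cons(e, 0), e), cons(c, e)), e))))  →  cons(e, k(e, cons(cons(c, c), cons(m(cons(cons(0, e), cons(c, 0)), cons(cons(e, 0), e), cons(c, e)), e))))   [R2 at 2.2.1.2]
2. cons(e, k(e, cons(cons(c, c), cons(m(cons(cons(0, e), cons(c, 0)), cons(cons(e, 0), e), cons(c, e)), e))))  →  cons(e, k(e, cons(cons(c, c), cons(e, e))))   [R1 at 2.2.2.1]
3. cons(e, k(e, cons(cons(c, c), cons(e, e))))  →  cons(e, c)   [R4 at 2]

cons(e, c)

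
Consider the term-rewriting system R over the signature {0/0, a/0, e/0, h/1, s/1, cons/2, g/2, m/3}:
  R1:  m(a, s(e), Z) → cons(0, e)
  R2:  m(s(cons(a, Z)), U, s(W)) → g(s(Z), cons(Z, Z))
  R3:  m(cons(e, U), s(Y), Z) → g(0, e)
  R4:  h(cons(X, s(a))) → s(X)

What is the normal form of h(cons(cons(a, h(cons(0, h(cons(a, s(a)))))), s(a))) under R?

s(cons(a, s(0)))

1. h(cons(cons(a, h(cons(0, h(cons(a, s(a)))))), s(a)))  →  s(cons(a, h(cons(0, h(cons(a, s(a)))))))   [R4 at ε]
2. s(cons(a, h(cons(0, h(cons(a, s(a)))))))  →  s(cons(a, h(cons(0, s(a)))))   [R4 at 1.2.1.2]
3. s(cons(a, h(cons(0, s(a)))))  →  s(cons(a, s(0)))   [R4 at 1.2]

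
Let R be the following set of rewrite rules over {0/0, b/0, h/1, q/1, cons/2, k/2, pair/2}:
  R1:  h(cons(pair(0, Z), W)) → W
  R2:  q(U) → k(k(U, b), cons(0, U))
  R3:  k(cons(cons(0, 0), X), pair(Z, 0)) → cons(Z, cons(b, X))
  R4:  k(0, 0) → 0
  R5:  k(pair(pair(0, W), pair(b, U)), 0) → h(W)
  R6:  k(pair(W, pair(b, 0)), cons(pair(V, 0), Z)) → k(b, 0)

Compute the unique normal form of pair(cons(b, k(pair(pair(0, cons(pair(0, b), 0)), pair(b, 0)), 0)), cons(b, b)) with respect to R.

1. pair(cons(b, k(pair(pair(0, cons(pair(0, b), 0)), pair(b, 0)), 0)), cons(b, b))  →  pair(cons(b, h(cons(pair(0, b), 0))), cons(b, b))   [R5 at 1.2]
2. pair(cons(b, h(cons(pair(0, b), 0))), cons(b, b))  →  pair(cons(b, 0), cons(b, b))   [R1 at 1.2]

pair(cons(b, 0), cons(b, b))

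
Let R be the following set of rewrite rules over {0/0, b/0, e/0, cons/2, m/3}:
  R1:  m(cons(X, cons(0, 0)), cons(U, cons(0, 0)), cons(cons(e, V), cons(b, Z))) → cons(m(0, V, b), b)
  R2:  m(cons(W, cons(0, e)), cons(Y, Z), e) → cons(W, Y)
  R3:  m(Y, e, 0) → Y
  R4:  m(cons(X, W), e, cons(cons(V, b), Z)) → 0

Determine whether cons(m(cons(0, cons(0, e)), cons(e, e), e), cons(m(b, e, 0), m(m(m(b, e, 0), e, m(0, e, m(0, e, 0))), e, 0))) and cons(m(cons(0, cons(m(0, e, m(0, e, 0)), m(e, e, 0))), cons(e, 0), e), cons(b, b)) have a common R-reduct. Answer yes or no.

Reduce t₁ = cons(m(cons(0, cons(0, e)), cons(e, e), e), cons(m(b, e, 0), m(m(m(b, e, 0), e, m(0, e, m(0, e, 0))), e, 0))):
1. cons(m(cons(0, cons(0, e)), cons(e, e), e), cons(m(b, e, 0), m(m(m(b, e, 0), e, m(0, e, m(0, e, 0))), e, 0)))  →  cons(cons(0, e), cons(m(b, e, 0), m(m(m(b, e, 0), e, m(0, e, m(0, e, 0))), e, 0)))   [R2 at 1]
2. cons(cons(0, e), cons(m(b, e, 0), m(m(m(b, e, 0), e, m(0, e, m(0, e, 0))), e, 0)))  →  cons(cons(0, e), cons(b, m(m(m(b, e, 0), e, m(0, e, m(0, e, 0))), e, 0)))   [R3 at 2.1]
3. cons(cons(0, e), cons(b, m(m(m(b, e, 0), e, m(0, e, m(0, e, 0))), e, 0)))  →  cons(cons(0, e), cons(b, m(m(b, e, 0), e, m(0, e, m(0, e, 0)))))   [R3 at 2.2]
4. cons(cons(0, e), cons(b, m(m(b, e, 0), e, m(0, e, m(0, e, 0)))))  →  cons(cons(0, e), cons(b, m(b, e, m(0, e, m(0, e, 0)))))   [R3 at 2.2.1]
5. cons(cons(0, e), cons(b, m(b, e, m(0, e, m(0, e, 0)))))  →  cons(cons(0, e), cons(b, m(b, e, m(0, e, 0))))   [R3 at 2.2.3.3]
6. cons(cons(0, e), cons(b, m(b, e, m(0, e, 0))))  →  cons(cons(0, e), cons(b, m(b, e, 0)))   [R3 at 2.2.3]
7. cons(cons(0, e), cons(b, m(b, e, 0)))  →  cons(cons(0, e), cons(b, b))   [R3 at 2.2]

Reduce t₂ = cons(m(cons(0, cons(m(0, e, m(0, e, 0)), m(e, e, 0))), cons(e, 0), e), cons(b, b)):
1. cons(m(cons(0, cons(m(0, e, m(0, e, 0)), m(e, e, 0))), cons(e, 0), e), cons(b, b))  →  cons(m(cons(0, cons(m(0, e, 0), m(e, e, 0))), cons(e, 0), e), cons(b, b))   [R3 at 1.1.2.1.3]
2. cons(m(cons(0, cons(m(0, e, 0), m(e, e, 0))), cons(e, 0), e), cons(b, b))  →  cons(m(cons(0, cons(0, m(e, e, 0))), cons(e, 0), e), cons(b, b))   [R3 at 1.1.2.1]
3. cons(m(cons(0, cons(0, m(e, e, 0))), cons(e, 0), e), cons(b, b))  →  cons(m(cons(0, cons(0, e)), cons(e, 0), e), cons(b, b))   [R3 at 1.1.2.2]
4. cons(m(cons(0, cons(0, e)), cons(e, 0), e), cons(b, b))  →  cons(cons(0, e), cons(b, b))   [R2 at 1]

yes — NF(t₁) = cons(cons(0, e), cons(b, b)), NF(t₂) = cons(cons(0, e), cons(b, b))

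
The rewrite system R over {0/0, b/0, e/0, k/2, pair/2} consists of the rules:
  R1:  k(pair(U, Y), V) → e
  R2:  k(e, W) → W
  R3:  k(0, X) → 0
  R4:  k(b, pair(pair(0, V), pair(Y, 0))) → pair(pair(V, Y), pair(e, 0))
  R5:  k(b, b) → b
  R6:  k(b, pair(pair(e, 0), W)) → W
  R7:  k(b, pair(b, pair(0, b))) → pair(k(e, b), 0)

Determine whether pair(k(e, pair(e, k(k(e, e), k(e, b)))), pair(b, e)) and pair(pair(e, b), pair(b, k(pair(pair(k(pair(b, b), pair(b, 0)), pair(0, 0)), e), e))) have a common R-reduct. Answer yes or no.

yes — NF(t₁) = pair(pair(e, b), pair(b, e)), NF(t₂) = pair(pair(e, b), pair(b, e))

Reduce t₁ = pair(k(e, pair(e, k(k(e, e), k(e, b)))), pair(b, e)):
1. pair(k(e, pair(e, k(k(e, e), k(e, b)))), pair(b, e))  →  pair(pair(e, k(k(e, e), k(e, b))), pair(b, e))   [R2 at 1]
2. pair(pair(e, k(k(e, e), k(e, b))), pair(b, e))  →  pair(pair(e, k(e, k(e, b))), pair(b, e))   [R2 at 1.2.1]
3. pair(pair(e, k(e, k(e, b))), pair(b, e))  →  pair(pair(e, k(e, b)), pair(b, e))   [R2 at 1.2]
4. pair(pair(e, k(e, b)), pair(b, e))  →  pair(pair(e, b), pair(b, e))   [R2 at 1.2]

Reduce t₂ = pair(pair(e, b), pair(b, k(pair(pair(k(pair(b, b), pair(b, 0)), pair(0, 0)), e), e))):
1. pair(pair(e, b), pair(b, k(pair(pair(k(pair(b, b), pair(b, 0)), pair(0, 0)), e), e)))  →  pair(pair(e, b), pair(b, e))   [R1 at 2.2]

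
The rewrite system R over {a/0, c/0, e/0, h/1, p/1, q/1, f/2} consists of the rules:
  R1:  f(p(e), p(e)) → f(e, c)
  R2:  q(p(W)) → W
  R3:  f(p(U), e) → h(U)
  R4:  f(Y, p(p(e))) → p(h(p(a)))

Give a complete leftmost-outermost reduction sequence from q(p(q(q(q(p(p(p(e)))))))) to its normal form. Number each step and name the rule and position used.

e

1. q(p(q(q(q(p(p(p(e))))))))  →  q(q(q(p(p(p(e))))))   [R2 at ε]
2. q(q(q(p(p(p(e))))))  →  q(q(p(p(e))))   [R2 at 1.1]
3. q(q(p(p(e))))  →  q(p(e))   [R2 at 1]
4. q(p(e))  →  e   [R2 at ε]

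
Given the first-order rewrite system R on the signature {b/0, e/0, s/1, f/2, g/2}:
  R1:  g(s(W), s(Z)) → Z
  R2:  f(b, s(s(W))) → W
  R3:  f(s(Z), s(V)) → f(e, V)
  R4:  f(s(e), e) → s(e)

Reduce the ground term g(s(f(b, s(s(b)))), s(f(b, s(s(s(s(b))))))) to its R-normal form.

s(s(b))

1. g(s(f(b, s(s(b)))), s(f(b, s(s(s(s(b)))))))  →  f(b, s(s(s(s(b)))))   [R1 at ε]
2. f(b, s(s(s(s(b)))))  →  s(s(b))   [R2 at ε]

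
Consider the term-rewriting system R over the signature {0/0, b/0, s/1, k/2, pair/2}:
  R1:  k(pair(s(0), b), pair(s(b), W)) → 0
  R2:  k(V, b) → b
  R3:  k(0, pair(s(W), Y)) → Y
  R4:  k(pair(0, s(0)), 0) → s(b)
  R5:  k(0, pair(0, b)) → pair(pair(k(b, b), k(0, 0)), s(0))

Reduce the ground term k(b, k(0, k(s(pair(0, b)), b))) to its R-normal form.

1. k(b, k(0, k(s(pair(0, b)), b)))  →  k(b, k(0, b))   [R2 at 2.2]
2. k(b, k(0, b))  →  k(b, b)   [R2 at 2]
3. k(b, b)  →  b   [R2 at ε]

b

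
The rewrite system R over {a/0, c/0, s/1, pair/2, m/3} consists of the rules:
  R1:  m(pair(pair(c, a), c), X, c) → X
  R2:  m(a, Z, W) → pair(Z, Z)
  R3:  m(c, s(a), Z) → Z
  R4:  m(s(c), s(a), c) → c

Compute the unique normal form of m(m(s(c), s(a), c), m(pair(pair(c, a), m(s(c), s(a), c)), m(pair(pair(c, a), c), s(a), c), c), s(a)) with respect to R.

1. m(m(s(c), s(a), c), m(pair(pair(c, a), m(s(c), s(a), c)), m(pair(pair(c, a), c), s(a), c), c), s(a))  →  m(c, m(pair(pair(c, a), m(s(c), s(a), c)), m(pair(pair(c, a), c), s(a), c), c), s(a))   [R4 at 1]
2. m(c, m(pair(pair(c, a), m(s(c), s(a), c)), m(pair(pair(c, a), c), s(a), c), c), s(a))  →  m(c, m(pair(pair(c, a), c), m(pair(pair(c, a), c), s(a), c), c), s(a))   [R4 at 2.1.2]
3. m(c, m(pair(pair(c, a), c), m(pair(pair(c, a), c), s(a), c), c), s(a))  →  m(c, m(pair(pair(c, a), c), s(a), c), s(a))   [R1 at 2]
4. m(c, m(pair(pair(c, a), c), s(a), c), s(a))  →  m(c, s(a), s(a))   [R1 at 2]
5. m(c, s(a), s(a))  →  s(a)   [R3 at ε]

s(a)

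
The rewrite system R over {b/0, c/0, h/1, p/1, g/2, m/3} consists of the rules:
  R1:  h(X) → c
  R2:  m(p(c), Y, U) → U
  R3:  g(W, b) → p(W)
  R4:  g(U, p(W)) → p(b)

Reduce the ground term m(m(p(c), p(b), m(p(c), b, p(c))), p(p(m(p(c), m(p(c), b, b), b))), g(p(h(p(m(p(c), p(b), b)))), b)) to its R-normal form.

p(p(c))

1. m(m(p(c), p(b), m(p(c), b, p(c))), p(p(m(p(c), m(p(c), b, b), b))), g(p(h(p(m(p(c), p(b), b)))), b))  →  m(m(p(c), b, p(c)), p(p(m(p(c), m(p(c), b, b), b))), g(p(h(p(m(p(c), p(b), b)))), b))   [R2 at 1]
2. m(m(p(c), b, p(c)), p(p(m(p(c), m(p(c), b, b), b))), g(p(h(p(m(p(c), p(b), b)))), b))  →  m(p(c), p(p(m(p(c), m(p(c), b, b), b))), g(p(h(p(m(p(c), p(b), b)))), b))   [R2 at 1]
3. m(p(c), p(p(m(p(c), m(p(c), b, b), b))), g(p(h(p(m(p(c), p(b), b)))), b))  →  g(p(h(p(m(p(c), p(b), b)))), b)   [R2 at ε]
4. g(p(h(p(m(p(c), p(b), b)))), b)  →  p(p(h(p(m(p(c), p(b), b)))))   [R3 at ε]
5. p(p(h(p(m(p(c), p(b), b)))))  →  p(p(c))   [R1 at 1.1]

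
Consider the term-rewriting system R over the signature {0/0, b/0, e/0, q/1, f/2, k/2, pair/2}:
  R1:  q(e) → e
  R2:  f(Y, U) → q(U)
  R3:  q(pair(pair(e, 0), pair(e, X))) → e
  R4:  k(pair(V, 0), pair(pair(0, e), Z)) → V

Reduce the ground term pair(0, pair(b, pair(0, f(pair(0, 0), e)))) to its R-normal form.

pair(0, pair(b, pair(0, e)))

1. pair(0, pair(b, pair(0, f(pair(0, 0), e))))  →  pair(0, pair(b, pair(0, q(e))))   [R2 at 2.2.2]
2. pair(0, pair(b, pair(0, q(e))))  →  pair(0, pair(b, pair(0, e)))   [R1 at 2.2.2]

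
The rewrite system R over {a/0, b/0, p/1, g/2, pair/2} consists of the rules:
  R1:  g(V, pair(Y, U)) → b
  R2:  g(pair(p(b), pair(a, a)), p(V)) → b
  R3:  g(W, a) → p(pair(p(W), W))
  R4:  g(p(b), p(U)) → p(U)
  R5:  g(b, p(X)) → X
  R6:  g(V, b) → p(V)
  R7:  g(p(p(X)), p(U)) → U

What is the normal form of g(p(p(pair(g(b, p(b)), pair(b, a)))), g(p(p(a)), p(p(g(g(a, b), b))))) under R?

1. g(p(p(pair(g(b, p(b)), pair(b, a)))), g(p(p(a)), p(p(g(g(a, b), b)))))  →  g(p(p(pair(b, pair(b, a)))), g(p(p(a)), p(p(g(g(a, b), b)))))   [R5 at 1.1.1.1]
2. g(p(p(pair(b, pair(b, a)))), g(p(p(a)), p(p(g(g(a, b), b)))))  →  g(p(p(pair(b, pair(b, a)))), p(g(g(a, b), b)))   [R7 at 2]
3. g(p(p(pair(b, pair(b, a)))), p(g(g(a, b), b)))  →  g(g(a, b), b)   [R7 at ε]
4. g(g(a, b), b)  →  p(g(a, b))   [R6 at ε]
5. p(g(a, b))  →  p(p(a))   [R6 at 1]

p(p(a))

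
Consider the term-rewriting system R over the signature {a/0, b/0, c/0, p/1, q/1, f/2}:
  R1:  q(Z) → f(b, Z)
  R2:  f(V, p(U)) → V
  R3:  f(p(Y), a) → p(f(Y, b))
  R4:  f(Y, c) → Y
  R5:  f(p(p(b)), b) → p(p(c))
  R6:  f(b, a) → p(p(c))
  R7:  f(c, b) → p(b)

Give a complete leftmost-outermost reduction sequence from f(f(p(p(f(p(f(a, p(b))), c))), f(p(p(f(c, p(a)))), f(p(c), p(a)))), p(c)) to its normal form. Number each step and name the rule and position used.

1. f(f(p(p(f(p(f(a, p(b))), c))), f(p(p(f(c, p(a)))), f(p(c), p(a)))), p(c))  →  f(p(p(f(p(f(a, p(b))), c))), f(p(p(f(c, p(a)))), f(p(c), p(a))))   [R2 at ε]
2. f(p(p(f(p(f(a, p(b))), c))), f(p(p(f(c, p(a)))), f(p(c), p(a))))  →  f(p(p(p(f(a, p(b))))), f(p(p(f(c, p(a)))), f(p(c), p(a))))   [R4 at 1.1.1]
3. f(p(p(p(f(a, p(b))))), f(p(p(f(c, p(a)))), f(p(c), p(a))))  →  f(p(p(p(a))), f(p(p(f(c, p(a)))), f(p(c), p(a))))   [R2 at 1.1.1.1]
4. f(p(p(p(a))), f(p(p(f(c, p(a)))), f(p(c), p(a))))  →  f(p(p(p(a))), f(p(p(c)), f(p(c), p(a))))   [R2 at 2.1.1.1]
5. f(p(p(p(a))), f(p(p(c)), f(p(c), p(a))))  →  f(p(p(p(a))), f(p(p(c)), p(c)))   [R2 at 2.2]
6. f(p(p(p(a))), f(p(p(c)), p(c)))  →  f(p(p(p(a))), p(p(c)))   [R2 at 2]
7. f(p(p(p(a))), p(p(c)))  →  p(p(p(a)))   [R2 at ε]

p(p(p(a)))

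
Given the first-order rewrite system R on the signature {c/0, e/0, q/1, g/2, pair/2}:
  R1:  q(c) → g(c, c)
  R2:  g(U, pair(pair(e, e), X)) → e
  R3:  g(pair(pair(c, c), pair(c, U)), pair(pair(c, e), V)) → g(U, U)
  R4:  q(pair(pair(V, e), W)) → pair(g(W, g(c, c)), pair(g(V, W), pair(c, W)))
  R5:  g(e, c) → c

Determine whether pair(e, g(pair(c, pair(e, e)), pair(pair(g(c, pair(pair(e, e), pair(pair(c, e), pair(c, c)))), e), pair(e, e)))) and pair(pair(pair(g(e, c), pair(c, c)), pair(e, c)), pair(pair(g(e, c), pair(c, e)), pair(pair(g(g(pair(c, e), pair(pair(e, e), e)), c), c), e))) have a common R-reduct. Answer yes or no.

Reduce t₁ = pair(e, g(pair(c, pair(e, e)), pair(pair(g(c, pair(pair(e, e), pair(pair(c, e), pair(c, c)))), e), pair(e, e)))):
1. pair(e, g(pair(c, pair(e, e)), pair(pair(g(c, pair(pair(e, e), pair(pair(c, e), pair(c, c)))), e), pair(e, e))))  →  pair(e, g(pair(c, pair(e, e)), pair(pair(e, e), pair(e, e))))   [R2 at 2.2.1.1]
2. pair(e, g(pair(c, pair(e, e)), pair(pair(e, e), pair(e, e))))  →  pair(e, e)   [R2 at 2]

Reduce t₂ = pair(pair(pair(g(e, c), pair(c, c)), pair(e, c)), pair(pair(g(e, c), pair(c, e)), pair(pair(g(g(pair(c, e), pair(pair(e, e), e)), c), c), e))):
1. pair(pair(pair(g(e, c), pair(c, c)), pair(e, c)), pair(pair(g(e, c), pair(c, e)), pair(pair(g(g(pair(c, e), pair(pair(e, e), e)), c), c), e)))  →  pair(pair(pair(c, pair(c, c)), pair(e, c)), pair(pair(g(e, c), pair(c, e)), pair(pair(g(g(pair(c, e), pair(pair(e, e), e)), c), c), e)))   [R5 at 1.1.1]
2. pair(pair(pair(c, pair(c, c)), pair(e, c)), pair(pair(g(e, c), pair(c, e)), pair(pair(g(g(pair(c, e), pair(pair(e, e), e)), c), c), e)))  →  pair(pair(pair(c, pair(c, c)), pair(e, c)), pair(pair(c, pair(c, e)), pair(pair(g(g(pair(c, e), pair(pair(e, e), e)), c), c), e)))   [R5 at 2.1.1]
3. pair(pair(pair(c, pair(c, c)), pair(e, c)), pair(pair(c, pair(c, e)), pair(pair(g(g(pair(c, e), pair(pair(e, e), e)), c), c), e)))  →  pair(pair(pair(c, pair(c, c)), pair(e, c)), pair(pair(c, pair(c, e)), pair(pair(g(e, c), c), e)))   [R2 at 2.2.1.1.1]
4. pair(pair(pair(c, pair(c, c)), pair(e, c)), pair(pair(c, pair(c, e)), pair(pair(g(e, c), c), e)))  →  pair(pair(pair(c, pair(c, c)), pair(e, c)), pair(pair(c, pair(c, e)), pair(pair(c, c), e)))   [R5 at 2.2.1.1]

no — NF(t₁) = pair(e, e), NF(t₂) = pair(pair(pair(c, pair(c, c)), pair(e, c)), pair(pair(c, pair(c, e)), pair(pair(c, c), e)))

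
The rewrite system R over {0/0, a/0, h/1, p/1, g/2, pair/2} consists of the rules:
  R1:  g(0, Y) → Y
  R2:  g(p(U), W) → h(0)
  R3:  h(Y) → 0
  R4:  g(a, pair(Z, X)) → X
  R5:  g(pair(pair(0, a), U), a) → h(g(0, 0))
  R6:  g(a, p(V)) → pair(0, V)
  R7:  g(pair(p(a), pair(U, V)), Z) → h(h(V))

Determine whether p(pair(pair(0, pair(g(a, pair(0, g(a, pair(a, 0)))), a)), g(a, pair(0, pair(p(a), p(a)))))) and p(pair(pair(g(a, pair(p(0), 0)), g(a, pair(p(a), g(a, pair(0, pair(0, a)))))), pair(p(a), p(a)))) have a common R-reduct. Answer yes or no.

Reduce t₁ = p(pair(pair(0, pair(g(a, pair(0, g(a, pair(a, 0)))), a)), g(a, pair(0, pair(p(a), p(a)))))):
1. p(pair(pair(0, pair(g(a, pair(0, g(a, pair(a, 0)))), a)), g(a, pair(0, pair(p(a), p(a))))))  →  p(pair(pair(0, pair(g(a, pair(a, 0)), a)), g(a, pair(0, pair(p(a), p(a))))))   [R4 at 1.1.2.1]
2. p(pair(pair(0, pair(g(a, pair(a, 0)), a)), g(a, pair(0, pair(p(a), p(a))))))  →  p(pair(pair(0, pair(0, a)), g(a, pair(0, pair(p(a), p(a))))))   [R4 at 1.1.2.1]
3. p(pair(pair(0, pair(0, a)), g(a, pair(0, pair(p(a), p(a))))))  →  p(pair(pair(0, pair(0, a)), pair(p(a), p(a))))   [R4 at 1.2]

Reduce t₂ = p(pair(pair(g(a, pair(p(0), 0)), g(a, pair(p(a), g(a, pair(0, pair(0, a)))))), pair(p(a), p(a)))):
1. p(pair(pair(g(a, pair(p(0), 0)), g(a, pair(p(a), g(a, pair(0, pair(0, a)))))), pair(p(a), p(a))))  →  p(pair(pair(0, g(a, pair(p(a), g(a, pair(0, pair(0, a)))))), pair(p(a), p(a))))   [R4 at 1.1.1]
2. p(pair(pair(0, g(a, pair(p(a), g(a, pair(0, pair(0, a)))))), pair(p(a), p(a))))  →  p(pair(pair(0, g(a, pair(0, pair(0, a)))), pair(p(a), p(a))))   [R4 at 1.1.2]
3. p(pair(pair(0, g(a, pair(0, pair(0, a)))), pair(p(a), p(a))))  →  p(pair(pair(0, pair(0, a)), pair(p(a), p(a))))   [R4 at 1.1.2]

yes — NF(t₁) = p(pair(pair(0, pair(0, a)), pair(p(a), p(a)))), NF(t₂) = p(pair(pair(0, pair(0, a)), pair(p(a), p(a))))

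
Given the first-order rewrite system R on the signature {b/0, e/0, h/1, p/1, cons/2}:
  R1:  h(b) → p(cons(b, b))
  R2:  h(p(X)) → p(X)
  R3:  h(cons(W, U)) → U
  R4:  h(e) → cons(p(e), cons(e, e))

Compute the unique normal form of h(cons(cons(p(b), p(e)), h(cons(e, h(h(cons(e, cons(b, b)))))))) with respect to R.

1. h(cons(cons(p(b), p(e)), h(cons(e, h(h(cons(e, cons(b, b))))))))  →  h(cons(e, h(h(cons(e, cons(b, b))))))   [R3 at ε]
2. h(cons(e, h(h(cons(e, cons(b, b))))))  →  h(h(cons(e, cons(b, b))))   [R3 at ε]
3. h(h(cons(e, cons(b, b))))  →  h(cons(b, b))   [R3 at 1]
4. h(cons(b, b))  →  b   [R3 at ε]

b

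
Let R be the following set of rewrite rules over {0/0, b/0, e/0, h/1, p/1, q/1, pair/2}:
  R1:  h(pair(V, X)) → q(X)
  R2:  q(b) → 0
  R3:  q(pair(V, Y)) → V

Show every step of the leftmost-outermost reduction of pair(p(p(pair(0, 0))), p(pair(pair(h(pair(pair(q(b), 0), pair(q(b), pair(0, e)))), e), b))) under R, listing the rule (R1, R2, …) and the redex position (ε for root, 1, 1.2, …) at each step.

1. pair(p(p(pair(0, 0))), p(pair(pair(h(pair(pair(q(b), 0), pair(q(b), pair(0, e)))), e), b)))  →  pair(p(p(pair(0, 0))), p(pair(pair(q(pair(q(b), pair(0, e))), e), b)))   [R1 at 2.1.1.1]
2. pair(p(p(pair(0, 0))), p(pair(pair(q(pair(q(b), pair(0, e))), e), b)))  →  pair(p(p(pair(0, 0))), p(pair(pair(q(b), e), b)))   [R3 at 2.1.1.1]
3. pair(p(p(pair(0, 0))), p(pair(pair(q(b), e), b)))  →  pair(p(p(pair(0, 0))), p(pair(pair(0, e), b)))   [R2 at 2.1.1.1]

pair(p(p(pair(0, 0))), p(pair(pair(0, e), b)))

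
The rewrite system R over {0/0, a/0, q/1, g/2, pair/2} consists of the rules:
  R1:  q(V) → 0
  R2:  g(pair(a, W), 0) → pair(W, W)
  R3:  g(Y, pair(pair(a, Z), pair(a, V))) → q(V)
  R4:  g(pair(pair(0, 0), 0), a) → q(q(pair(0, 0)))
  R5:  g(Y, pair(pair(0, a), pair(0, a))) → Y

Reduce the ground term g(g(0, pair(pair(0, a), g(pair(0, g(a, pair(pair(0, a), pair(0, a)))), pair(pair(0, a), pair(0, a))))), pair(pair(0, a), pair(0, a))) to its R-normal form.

0

1. g(g(0, pair(pair(0, a), g(pair(0, g(a, pair(pair(0, a), pair(0, a)))), pair(pair(0, a), pair(0, a))))), pair(pair(0, a), pair(0, a)))  →  g(0, pair(pair(0, a), g(pair(0, g(a, pair(pair(0, a), pair(0, a)))), pair(pair(0, a), pair(0, a)))))   [R5 at ε]
2. g(0, pair(pair(0, a), g(pair(0, g(a, pair(pair(0, a), pair(0, a)))), pair(pair(0, a), pair(0, a)))))  →  g(0, pair(pair(0, a), pair(0, g(a, pair(pair(0, a), pair(0, a))))))   [R5 at 2.2]
3. g(0, pair(pair(0, a), pair(0, g(a, pair(pair(0, a), pair(0, a))))))  →  g(0, pair(pair(0, a), pair(0, a)))   [R5 at 2.2.2]
4. g(0, pair(pair(0, a), pair(0, a)))  →  0   [R5 at ε]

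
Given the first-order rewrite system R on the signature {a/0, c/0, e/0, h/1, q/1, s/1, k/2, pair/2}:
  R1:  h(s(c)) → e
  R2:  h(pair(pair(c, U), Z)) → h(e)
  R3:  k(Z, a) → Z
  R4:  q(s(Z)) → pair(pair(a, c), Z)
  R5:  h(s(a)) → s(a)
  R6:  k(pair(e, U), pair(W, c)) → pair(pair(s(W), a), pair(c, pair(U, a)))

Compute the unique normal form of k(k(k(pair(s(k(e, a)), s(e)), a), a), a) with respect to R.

1. k(k(k(pair(s(k(e, a)), s(e)), a), a), a)  →  k(k(pair(s(k(e, a)), s(e)), a), a)   [R3 at ε]
2. k(k(pair(s(k(e, a)), s(e)), a), a)  →  k(pair(s(k(e, a)), s(e)), a)   [R3 at ε]
3. k(pair(s(k(e, a)), s(e)), a)  →  pair(s(k(e, a)), s(e))   [R3 at ε]
4. pair(s(k(e, a)), s(e))  →  pair(s(e), s(e))   [R3 at 1.1]

pair(s(e), s(e))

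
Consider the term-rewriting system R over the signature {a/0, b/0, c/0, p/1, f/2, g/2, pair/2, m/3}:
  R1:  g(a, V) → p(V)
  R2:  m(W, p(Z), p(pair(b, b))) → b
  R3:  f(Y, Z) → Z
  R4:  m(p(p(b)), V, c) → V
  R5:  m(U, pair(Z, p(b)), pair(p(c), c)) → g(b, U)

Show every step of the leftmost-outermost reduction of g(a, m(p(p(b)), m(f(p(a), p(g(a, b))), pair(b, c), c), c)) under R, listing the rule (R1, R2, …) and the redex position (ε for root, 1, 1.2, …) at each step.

p(pair(b, c))

1. g(a, m(p(p(b)), m(f(p(a), p(g(a, b))), pair(b, c), c), c))  →  p(m(p(p(b)), m(f(p(a), p(g(a, b))), pair(b, c), c), c))   [R1 at ε]
2. p(m(p(p(b)), m(f(p(a), p(g(a, b))), pair(b, c), c), c))  →  p(m(f(p(a), p(g(a, b))), pair(b, c), c))   [R4 at 1]
3. p(m(f(p(a), p(g(a, b))), pair(b, c), c))  →  p(m(p(g(a, b)), pair(b, c), c))   [R3 at 1.1]
4. p(m(p(g(a, b)), pair(b, c), c))  →  p(m(p(p(b)), pair(b, c), c))   [R1 at 1.1.1]
5. p(m(p(p(b)), pair(b, c), c))  →  p(pair(b, c))   [R4 at 1]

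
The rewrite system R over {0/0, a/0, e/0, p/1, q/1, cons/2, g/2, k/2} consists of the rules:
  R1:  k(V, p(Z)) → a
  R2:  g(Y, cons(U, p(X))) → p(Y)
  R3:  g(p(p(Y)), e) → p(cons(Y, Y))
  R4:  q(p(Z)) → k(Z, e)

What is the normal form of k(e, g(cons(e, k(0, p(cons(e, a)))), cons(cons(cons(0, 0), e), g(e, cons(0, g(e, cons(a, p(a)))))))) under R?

1. k(e, g(cons(e, k(0, p(cons(e, a)))), cons(cons(cons(0, 0), e), g(e, cons(0, g(e, cons(a, p(a))))))))  →  k(e, g(cons(e, a), cons(cons(cons(0, 0), e), g(e, cons(0, g(e, cons(a, p(a))))))))   [R1 at 2.1.2]
2. k(e, g(cons(e, a), cons(cons(cons(0, 0), e), g(e, cons(0, g(e, cons(a, p(a))))))))  →  k(e, g(cons(e, a), cons(cons(cons(0, 0), e), g(e, cons(0, p(e))))))   [R2 at 2.2.2.2.2]
3. k(e, g(cons(e, a), cons(cons(cons(0, 0), e), g(e, cons(0, p(e))))))  →  k(e, g(cons(e, a), cons(cons(cons(0, 0), e), p(e))))   [R2 at 2.2.2]
4. k(e, g(cons(e, a), cons(cons(cons(0, 0), e), p(e))))  →  k(e, p(cons(e, a)))   [R2 at 2]
5. k(e, p(cons(e, a)))  →  a   [R1 at ε]

a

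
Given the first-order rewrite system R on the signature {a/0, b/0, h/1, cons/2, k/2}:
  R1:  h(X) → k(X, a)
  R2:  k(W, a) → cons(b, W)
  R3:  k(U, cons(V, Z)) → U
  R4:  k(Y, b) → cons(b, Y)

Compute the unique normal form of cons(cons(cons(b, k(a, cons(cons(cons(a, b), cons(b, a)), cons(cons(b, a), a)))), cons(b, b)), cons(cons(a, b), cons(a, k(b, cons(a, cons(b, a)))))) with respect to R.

cons(cons(cons(b, a), cons(b, b)), cons(cons(a, b), cons(a, b)))

1. cons(cons(cons(b, k(a, cons(cons(cons(a, b), cons(b, a)), cons(cons(b, a), a)))), cons(b, b)), cons(cons(a, b), cons(a, k(b, cons(a, cons(b, a))))))  →  cons(cons(cons(b, a), cons(b, b)), cons(cons(a, b), cons(a, k(b, cons(a, cons(b, a))))))   [R3 at 1.1.2]
2. cons(cons(cons(b, a), cons(b, b)), cons(cons(a, b), cons(a, k(b, cons(a, cons(b, a))))))  →  cons(cons(cons(b, a), cons(b, b)), cons(cons(a, b), cons(a, b)))   [R3 at 2.2.2]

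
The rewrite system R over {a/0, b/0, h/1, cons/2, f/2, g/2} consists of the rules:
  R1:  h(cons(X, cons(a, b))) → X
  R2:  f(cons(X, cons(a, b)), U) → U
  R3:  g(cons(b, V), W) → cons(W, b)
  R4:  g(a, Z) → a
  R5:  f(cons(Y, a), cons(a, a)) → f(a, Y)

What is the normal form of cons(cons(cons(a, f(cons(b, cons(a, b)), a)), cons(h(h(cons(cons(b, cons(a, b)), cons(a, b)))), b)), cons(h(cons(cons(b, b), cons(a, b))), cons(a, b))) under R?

cons(cons(cons(a, a), cons(b, b)), cons(cons(b, b), cons(a, b)))

1. cons(cons(cons(a, f(cons(b, cons(a, b)), a)), cons(h(h(cons(cons(b, cons(a, b)), cons(a, b)))), b)), cons(h(cons(cons(b, b), cons(a, b))), cons(a, b)))  →  cons(cons(cons(a, a), cons(h(h(cons(cons(b, cons(a, b)), cons(a, b)))), b)), cons(h(cons(cons(b, b), cons(a, b))), cons(a, b)))   [R2 at 1.1.2]
2. cons(cons(cons(a, a), cons(h(h(cons(cons(b, cons(a, b)), cons(a, b)))), b)), cons(h(cons(cons(b, b), cons(a, b))), cons(a, b)))  →  cons(cons(cons(a, a), cons(h(cons(b, cons(a, b))), b)), cons(h(cons(cons(b, b), cons(a, b))), cons(a, b)))   [R1 at 1.2.1.1]
3. cons(cons(cons(a, a), cons(h(cons(b, cons(a, b))), b)), cons(h(cons(cons(b, b), cons(a, b))), cons(a, b)))  →  cons(cons(cons(a, a), cons(b, b)), cons(h(cons(cons(b, b), cons(a, b))), cons(a, b)))   [R1 at 1.2.1]
4. cons(cons(cons(a, a), cons(b, b)), cons(h(cons(cons(b, b), cons(a, b))), cons(a, b)))  →  cons(cons(cons(a, a), cons(b, b)), cons(cons(b, b), cons(a, b)))   [R1 at 2.1]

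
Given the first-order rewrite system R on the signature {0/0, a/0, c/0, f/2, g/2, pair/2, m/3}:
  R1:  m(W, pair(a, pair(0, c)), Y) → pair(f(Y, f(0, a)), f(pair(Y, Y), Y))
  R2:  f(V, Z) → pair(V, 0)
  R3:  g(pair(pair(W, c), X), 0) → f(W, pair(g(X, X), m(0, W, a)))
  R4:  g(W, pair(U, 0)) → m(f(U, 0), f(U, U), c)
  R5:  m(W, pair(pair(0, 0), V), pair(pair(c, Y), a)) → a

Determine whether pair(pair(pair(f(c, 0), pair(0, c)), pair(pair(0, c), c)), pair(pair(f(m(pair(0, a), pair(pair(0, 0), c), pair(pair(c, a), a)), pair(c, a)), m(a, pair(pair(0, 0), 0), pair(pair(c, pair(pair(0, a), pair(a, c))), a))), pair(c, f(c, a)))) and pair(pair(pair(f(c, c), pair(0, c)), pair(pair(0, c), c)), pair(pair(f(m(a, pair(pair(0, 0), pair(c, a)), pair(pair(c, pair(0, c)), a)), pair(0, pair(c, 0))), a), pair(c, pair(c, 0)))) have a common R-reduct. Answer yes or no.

Reduce t₁ = pair(pair(pair(f(c, 0), pair(0, c)), pair(pair(0, c), c)), pair(pair(f(m(pair(0, a), pair(pair(0, 0), c), pair(pair(c, a), a)), pair(c, a)), m(a, pair(pair(0, 0), 0), pair(pair(c, pair(pair(0, a), pair(a, c))), a))), pair(c, f(c, a)))):
1. pair(pair(pair(f(c, 0), pair(0, c)), pair(pair(0, c), c)), pair(pair(f(m(pair(0, a), pair(pair(0, 0), c), pair(pair(c, a), a)), pair(c, a)), m(a, pair(pair(0, 0), 0), pair(pair(c, pair(pair(0, a), pair(a, c))), a))), pair(c, f(c, a))))  →  pair(pair(pair(pair(c, 0), pair(0, c)), pair(pair(0, c), c)), pair(pair(f(m(pair(0, a), pair(pair(0, 0), c), pair(pair(c, a), a)), pair(c, a)), m(a, pair(pair(0, 0), 0), pair(pair(c, pair(pair(0, a), pair(a, c))), a))), pair(c, f(c, a))))   [R2 at 1.1.1]
2. pair(pair(pair(pair(c, 0), pair(0, c)), pair(pair(0, c), c)), pair(pair(f(m(pair(0, a), pair(pair(0, 0), c), pair(pair(c, a), a)), pair(c, a)), m(a, pair(pair(0, 0), 0), pair(pair(c, pair(pair(0, a), pair(a, c))), a))), pair(c, f(c, a))))  →  pair(pair(pair(pair(c, 0), pair(0, c)), pair(pair(0, c), c)), pair(pair(pair(m(pair(0, a), pair(pair(0, 0), c), pair(pair(c, a), a)), 0), m(a, pair(pair(0, 0), 0), pair(pair(c, pair(pair(0, a), pair(a, c))), a))), pair(c, f(c, a))))   [R2 at 2.1.1]
3. pair(pair(pair(pair(c, 0), pair(0, c)), pair(pair(0, c), c)), pair(pair(pair(m(pair(0, a), pair(pair(0, 0), c), pair(pair(c, a), a)), 0), m(a, pair(pair(0, 0), 0), pair(pair(c, pair(pair(0, a), pair(a, c))), a))), pair(c, f(c, a))))  →  pair(pair(pair(pair(c, 0), pair(0, c)), pair(pair(0, c), c)), pair(pair(pair(a, 0), m(a, pair(pair(0, 0), 0), pair(pair(c, pair(pair(0, a), pair(a, c))), a))), pair(c, f(c, a))))   [R5 at 2.1.1.1]
4. pair(pair(pair(pair(c, 0), pair(0, c)), pair(pair(0, c), c)), pair(pair(pair(a, 0), m(a, pair(pair(0, 0), 0), pair(pair(c, pair(pair(0, a), pair(a, c))), a))), pair(c, f(c, a))))  →  pair(pair(pair(pair(c, 0), pair(0, c)), pair(pair(0, c), c)), pair(pair(pair(a, 0), a), pair(c, f(c, a))))   [R5 at 2.1.2]
5. pair(pair(pair(pair(c, 0), pair(0, c)), pair(pair(0, c), c)), pair(pair(pair(a, 0), a), pair(c, f(c, a))))  →  pair(pair(pair(pair(c, 0), pair(0, c)), pair(pair(0, c), c)), pair(pair(pair(a, 0), a), pair(c, pair(c, 0))))   [R2 at 2.2.2]

Reduce t₂ = pair(pair(pair(f(c, c), pair(0, c)), pair(pair(0, c), c)), pair(pair(f(m(a, pair(pair(0, 0), pair(c, a)), pair(pair(c, pair(0, c)), a)), pair(0, pair(c, 0))), a), pair(c, pair(c, 0)))):
1. pair(pair(pair(f(c, c), pair(0, c)), pair(pair(0, c), c)), pair(pair(f(m(a, pair(pair(0, 0), pair(c, a)), pair(pair(c, pair(0, c)), a)), pair(0, pair(c, 0))), a), pair(c, pair(c, 0))))  →  pair(pair(pair(pair(c, 0), pair(0, c)), pair(pair(0, c), c)), pair(pair(f(m(a, pair(pair(0, 0), pair(c, a)), pair(pair(c, pair(0, c)), a)), pair(0, pair(c, 0))), a), pair(c, pair(c, 0))))   [R2 at 1.1.1]
2. pair(pair(pair(pair(c, 0), pair(0, c)), pair(pair(0, c), c)), pair(pair(f(m(a, pair(pair(0, 0), pair(c, a)), pair(pair(c, pair(0, c)), a)), pair(0, pair(c, 0))), a), pair(c, pair(c, 0))))  →  pair(pair(pair(pair(c, 0), pair(0, c)), pair(pair(0, c), c)), pair(pair(pair(m(a, pair(pair(0, 0), pair(c, a)), pair(pair(c, pair(0, c)), a)), 0), a), pair(c, pair(c, 0))))   [R2 at 2.1.1]
3. pair(pair(pair(pair(c, 0), pair(0, c)), pair(pair(0, c), c)), pair(pair(pair(m(a, pair(pair(0, 0), pair(c, a)), pair(pair(c, pair(0, c)), a)), 0), a), pair(c, pair(c, 0))))  →  pair(pair(pair(pair(c, 0), pair(0, c)), pair(pair(0, c), c)), pair(pair(pair(a, 0), a), pair(c, pair(c, 0))))   [R5 at 2.1.1.1]

yes — NF(t₁) = pair(pair(pair(pair(c, 0), pair(0, c)), pair(pair(0, c), c)), pair(pair(pair(a, 0), a), pair(c, pair(c, 0)))), NF(t₂) = pair(pair(pair(pair(c, 0), pair(0, c)), pair(pair(0, c), c)), pair(pair(pair(a, 0), a), pair(c, pair(c, 0))))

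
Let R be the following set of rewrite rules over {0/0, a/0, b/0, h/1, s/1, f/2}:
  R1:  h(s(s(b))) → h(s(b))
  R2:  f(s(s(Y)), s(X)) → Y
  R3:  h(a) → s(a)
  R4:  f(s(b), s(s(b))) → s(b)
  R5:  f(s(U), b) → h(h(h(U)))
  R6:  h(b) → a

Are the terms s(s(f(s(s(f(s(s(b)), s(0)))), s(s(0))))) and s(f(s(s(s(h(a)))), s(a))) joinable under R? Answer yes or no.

Reduce t₁ = s(s(f(s(s(f(s(s(b)), s(0)))), s(s(0))))):
1. s(s(f(s(s(f(s(s(b)), s(0)))), s(s(0)))))  →  s(s(f(s(s(b)), s(0))))   [R2 at 1.1]
2. s(s(f(s(s(b)), s(0))))  →  s(s(b))   [R2 at 1.1]

Reduce t₂ = s(f(s(s(s(h(a)))), s(a))):
1. s(f(s(s(s(h(a)))), s(a)))  →  s(s(h(a)))   [R2 at 1]
2. s(s(h(a)))  →  s(s(s(a)))   [R3 at 1.1]

no — NF(t₁) = s(s(b)), NF(t₂) = s(s(s(a)))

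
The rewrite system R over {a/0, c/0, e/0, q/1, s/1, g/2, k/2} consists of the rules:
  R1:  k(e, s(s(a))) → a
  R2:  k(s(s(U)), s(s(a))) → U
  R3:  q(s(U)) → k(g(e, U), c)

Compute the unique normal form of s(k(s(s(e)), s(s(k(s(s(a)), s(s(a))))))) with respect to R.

s(e)

1. s(k(s(s(e)), s(s(k(s(s(a)), s(s(a)))))))  →  s(k(s(s(e)), s(s(a))))   [R2 at 1.2.1.1]
2. s(k(s(s(e)), s(s(a))))  →  s(e)   [R2 at 1]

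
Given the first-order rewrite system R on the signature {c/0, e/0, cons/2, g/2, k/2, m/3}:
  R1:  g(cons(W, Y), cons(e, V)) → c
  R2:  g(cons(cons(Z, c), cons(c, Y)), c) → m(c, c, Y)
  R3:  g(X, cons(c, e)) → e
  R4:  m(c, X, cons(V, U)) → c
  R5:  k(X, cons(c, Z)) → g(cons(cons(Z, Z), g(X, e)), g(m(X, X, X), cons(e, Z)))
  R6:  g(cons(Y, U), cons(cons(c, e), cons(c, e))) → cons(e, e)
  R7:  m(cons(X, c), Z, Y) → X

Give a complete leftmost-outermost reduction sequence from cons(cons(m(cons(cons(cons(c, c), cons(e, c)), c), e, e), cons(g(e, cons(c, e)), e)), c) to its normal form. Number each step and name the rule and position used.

1. cons(cons(m(cons(cons(cons(c, c), cons(e, c)), c), e, e), cons(g(e, cons(c, e)), e)), c)  →  cons(cons(cons(cons(c, c), cons(e, c)), cons(g(e, cons(c, e)), e)), c)   [R7 at 1.1]
2. cons(cons(cons(cons(c, c), cons(e, c)), cons(g(e, cons(c, e)), e)), c)  →  cons(cons(cons(cons(c, c), cons(e, c)), cons(e, e)), c)   [R3 at 1.2.1]

cons(cons(cons(cons(c, c), cons(e, c)), cons(e, e)), c)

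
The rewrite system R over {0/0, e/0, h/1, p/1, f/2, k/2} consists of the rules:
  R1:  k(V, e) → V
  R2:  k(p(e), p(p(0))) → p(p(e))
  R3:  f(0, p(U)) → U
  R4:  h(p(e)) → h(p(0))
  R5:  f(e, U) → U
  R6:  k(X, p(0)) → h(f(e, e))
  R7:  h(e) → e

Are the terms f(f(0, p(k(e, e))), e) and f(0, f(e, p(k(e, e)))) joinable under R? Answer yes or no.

yes — NF(t₁) = e, NF(t₂) = e

Reduce t₁ = f(f(0, p(k(e, e))), e):
1. f(f(0, p(k(e, e))), e)  →  f(k(e, e), e)   [R3 at 1]
2. f(k(e, e), e)  →  f(e, e)   [R1 at 1]
3. f(e, e)  →  e   [R5 at ε]

Reduce t₂ = f(0, f(e, p(k(e, e)))):
1. f(0, f(e, p(k(e, e))))  →  f(0, p(k(e, e)))   [R5 at 2]
2. f(0, p(k(e, e)))  →  k(e, e)   [R3 at ε]
3. k(e, e)  →  e   [R1 at ε]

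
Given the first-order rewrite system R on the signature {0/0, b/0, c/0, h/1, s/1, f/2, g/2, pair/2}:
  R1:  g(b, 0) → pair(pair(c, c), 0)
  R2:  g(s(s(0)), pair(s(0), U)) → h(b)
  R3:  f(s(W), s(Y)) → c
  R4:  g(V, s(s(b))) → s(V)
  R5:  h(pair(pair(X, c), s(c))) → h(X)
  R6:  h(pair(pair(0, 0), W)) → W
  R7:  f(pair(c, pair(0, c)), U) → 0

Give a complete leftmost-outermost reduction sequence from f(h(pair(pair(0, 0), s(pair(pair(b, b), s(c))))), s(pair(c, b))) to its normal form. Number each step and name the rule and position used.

1. f(h(pair(pair(0, 0), s(pair(pair(b, b), s(c))))), s(pair(c, b)))  →  f(s(pair(pair(b, b), s(c))), s(pair(c, b)))   [R6 at 1]
2. f(s(pair(pair(b, b), s(c))), s(pair(c, b)))  →  c   [R3 at ε]

c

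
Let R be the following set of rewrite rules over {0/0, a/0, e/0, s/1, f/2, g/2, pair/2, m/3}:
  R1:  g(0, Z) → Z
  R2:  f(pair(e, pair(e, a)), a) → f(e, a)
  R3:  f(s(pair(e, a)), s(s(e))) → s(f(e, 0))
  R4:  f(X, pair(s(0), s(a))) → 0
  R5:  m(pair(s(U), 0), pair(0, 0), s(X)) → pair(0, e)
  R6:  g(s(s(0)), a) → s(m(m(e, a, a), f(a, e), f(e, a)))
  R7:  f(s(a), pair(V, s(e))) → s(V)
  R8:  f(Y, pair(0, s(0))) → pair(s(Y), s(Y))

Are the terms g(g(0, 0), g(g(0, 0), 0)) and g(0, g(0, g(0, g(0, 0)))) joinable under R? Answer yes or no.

yes — NF(t₁) = 0, NF(t₂) = 0

Reduce t₁ = g(g(0, 0), g(g(0, 0), 0)):
1. g(g(0, 0), g(g(0, 0), 0))  →  g(0, g(g(0, 0), 0))   [R1 at 1]
2. g(0, g(g(0, 0), 0))  →  g(g(0, 0), 0)   [R1 at ε]
3. g(g(0, 0), 0)  →  g(0, 0)   [R1 at 1]
4. g(0, 0)  →  0   [R1 at ε]

Reduce t₂ = g(0, g(0, g(0, g(0, 0)))):
1. g(0, g(0, g(0, g(0, 0))))  →  g(0, g(0, g(0, 0)))   [R1 at ε]
2. g(0, g(0, g(0, 0)))  →  g(0, g(0, 0))   [R1 at ε]
3. g(0, g(0, 0))  →  g(0, 0)   [R1 at ε]
4. g(0, 0)  →  0   [R1 at ε]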